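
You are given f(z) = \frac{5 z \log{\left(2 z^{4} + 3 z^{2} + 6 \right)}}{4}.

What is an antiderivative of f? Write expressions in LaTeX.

An antiderivative is F(z) = \frac{5 z^{2} \log{\left(2 z^{4} + 3 z^{2} + 6 \right)}}{8} - \frac{5 z^{2}}{4} + \frac{15 \log{\left(z^{4} + \frac{3 z^{2}}{2} + 3 \right)}}{32} + \frac{5 \sqrt{39} \operatorname{atan}{\left(\frac{4 \sqrt{39} z^{2}}{39} + \frac{\sqrt{39}}{13} \right)}}{16}.

Differentiate the proposed F(z) back; it has to land on f(z) exactly.
Check: d/dz[\frac{5 z^{2} \log{\left(2 z^{4} + 3 z^{2} + 6 \right)}}{8} - \frac{5 z^{2}}{4} + \frac{15 \log{\left(z^{4} + \frac{3 z^{2}}{2} + 3 \right)}}{32} + \frac{5 \sqrt{39} \operatorname{atan}{\left(\frac{4 \sqrt{39} z^{2}}{39} + \frac{\sqrt{39}}{13} \right)}}{16}] = \frac{5 z \log{\left(2 z^{4} + 3 z^{2} + 6 \right)}}{4} = f(z).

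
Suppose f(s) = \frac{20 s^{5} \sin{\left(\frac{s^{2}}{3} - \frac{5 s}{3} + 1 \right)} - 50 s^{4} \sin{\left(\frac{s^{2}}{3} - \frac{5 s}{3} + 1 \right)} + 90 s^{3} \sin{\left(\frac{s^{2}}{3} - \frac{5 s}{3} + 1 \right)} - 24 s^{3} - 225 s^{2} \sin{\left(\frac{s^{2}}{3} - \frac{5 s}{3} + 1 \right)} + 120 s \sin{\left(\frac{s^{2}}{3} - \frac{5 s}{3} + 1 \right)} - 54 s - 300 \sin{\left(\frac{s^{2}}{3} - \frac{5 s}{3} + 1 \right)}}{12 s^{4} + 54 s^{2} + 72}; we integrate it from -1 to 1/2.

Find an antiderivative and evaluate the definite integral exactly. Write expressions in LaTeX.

Check any antiderivative F(s) by computing F'(s) and comparing it with f(s).
F(s) = - \frac{\log{\left(\frac{s^{4}}{3} + \frac{3 s^{2}}{2} + 2 \right)}}{2} - \frac{5 \cos{\left(\frac{s^{2}}{3} - \frac{5 s}{3} + 1 \right)}}{2} is an antiderivative of f.
Check: d/ds[- \frac{\log{\left(\frac{s^{4}}{3} + \frac{3 s^{2}}{2} + 2 \right)}}{2} - \frac{5 \cos{\left(\frac{s^{2}}{3} - \frac{5 s}{3} + 1 \right)}}{2}] = \frac{20 s^{5} \sin{\left(\frac{s^{2}}{3} - \frac{5 s}{3} + 1 \right)} - 50 s^{4} \sin{\left(\frac{s^{2}}{3} - \frac{5 s}{3} + 1 \right)} + 90 s^{3} \sin{\left(\frac{s^{2}}{3} - \frac{5 s}{3} + 1 \right)} - 24 s^{3} - 225 s^{2} \sin{\left(\frac{s^{2}}{3} - \frac{5 s}{3} + 1 \right)} + 120 s \sin{\left(\frac{s^{2}}{3} - \frac{5 s}{3} + 1 \right)} - 54 s - 300 \sin{\left(\frac{s^{2}}{3} - \frac{5 s}{3} + 1 \right)}}{12 s^{4} + 54 s^{2} + 72} = f(s).
F(1/2) = - \frac{5 \cos{\left(\frac{1}{4} \right)}}{2} - \frac{\log{\left(\frac{115}{48} \right)}}{2}; F(-1) = - \frac{\log{\left(\frac{23}{6} \right)}}{2} - \frac{5 \cos{\left(3 \right)}}{2}.
Integral = F(1/2) - F(-1) = \frac{5 \cos{\left(3 \right)}}{2} - \frac{5 \cos{\left(\frac{1}{4} \right)}}{2} - \frac{\log{\left(\frac{115}{48} \right)}}{2} + \frac{\log{\left(\frac{23}{6} \right)}}{2}.

Antiderivative: F(s) = - \frac{\log{\left(\frac{s^{4}}{3} + \frac{3 s^{2}}{2} + 2 \right)}}{2} - \frac{5 \cos{\left(\frac{s^{2}}{3} - \frac{5 s}{3} + 1 \right)}}{2}; value = \frac{5 \cos{\left(3 \right)}}{2} - \frac{5 \cos{\left(\frac{1}{4} \right)}}{2} - \frac{\log{\left(\frac{115}{48} \right)}}{2} + \frac{\log{\left(\frac{23}{6} \right)}}{2}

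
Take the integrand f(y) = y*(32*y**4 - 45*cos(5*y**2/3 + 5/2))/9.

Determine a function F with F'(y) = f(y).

Differentiate the proposed F(y) back; it has to land on f(y) exactly.
Check: d/dy[16*y**6/27 - 3*sin(5*y**2/3 + 5/2)/2] = 32*y**5/9 - 5*y*cos(5*y**2/3 + 5/2), which equals f(y).

An antiderivative is F(y) = 16*y**6/27 - 3*sin(5*y**2/3 + 5/2)/2.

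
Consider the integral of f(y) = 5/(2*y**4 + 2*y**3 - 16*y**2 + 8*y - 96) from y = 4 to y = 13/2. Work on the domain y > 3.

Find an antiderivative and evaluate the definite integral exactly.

Antiderivative: F(y) = (40*log(y - 3) - 26*log(y + 4) - 7*log(y**2 + 4) - 112*atan(y/2))/1456; value = -atan(13/4)/13 - log(21/2)/56 - log(185/4)/208 + log(20)/208 + 5*log(7/2)/182 + log(8)/56 + atan(2)/13

Factor the denominator (2*(y - 3)*(y + 4)*(y**2 + 4)) and decompose: f = -(y + 16)/(104*(y**2 + 4)) - 1/(56*(y + 4)) + 5/(182*(y - 3)); each piece integrates to a log, atan, or power term.
F(y) = (40*log(y - 3) - 26*log(y + 4) - 7*log(y**2 + 4) - 112*atan(y/2))/1456 is an antiderivative of f.
Check: d/dy[(40*log(y - 3) - 26*log(y + 4) - 7*log(y**2 + 4) - 112*atan(y/2))/1456] = 5/(2*y**4 + 2*y**3 - 16*y**2 + 8*y - 96) = f(y).
F(13/2) = -atan(13/4)/13 - log(21/2)/56 - log(185/4)/208 + 5*log(7/2)/182; F(4) = -atan(2)/13 - log(8)/56 - log(20)/208.
Integral = F(13/2) - F(4) = -atan(13/4)/13 - log(21/2)/56 - log(185/4)/208 + log(20)/208 + 5*log(7/2)/182 + log(8)/56 + atan(2)/13.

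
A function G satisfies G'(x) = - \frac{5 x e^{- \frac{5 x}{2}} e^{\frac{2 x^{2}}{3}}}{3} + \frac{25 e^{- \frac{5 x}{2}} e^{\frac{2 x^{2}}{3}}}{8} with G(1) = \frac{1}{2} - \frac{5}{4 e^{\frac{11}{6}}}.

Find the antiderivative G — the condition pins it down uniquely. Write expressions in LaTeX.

G'(x) matches the chain-rule pattern g'(h)*h' with inner function h(x) = \frac{2 x^{2}}{3} - \frac{5 x}{2}; substituting u = h(x) collapses the integral.
A general antiderivative is - \frac{5 e^{\frac{2 x^{2}}{3} - \frac{5 x}{2}}}{4} + C.
The condition gives C = \frac{1}{2} - \frac{5}{4 e^{\frac{11}{6}}} - (- \frac{5}{4 e^{\frac{11}{6}}}) = \frac{1}{2}.
So G(x) = \frac{2 - 5 e^{\frac{2 x^{2}}{3} - \frac{5 x}{2}}}{4}.
Check: d/dx[\frac{2 - 5 e^{\frac{2 x^{2}}{3} - \frac{5 x}{2}}}{4}] = - \frac{5 x e^{- \frac{5 x}{2}} e^{\frac{2 x^{2}}{3}}}{3} + \frac{25 e^{- \frac{5 x}{2}} e^{\frac{2 x^{2}}{3}}}{8} = G'(x).

G(x) = \frac{2 - 5 e^{\frac{2 x^{2}}{3} - \frac{5 x}{2}}}{4}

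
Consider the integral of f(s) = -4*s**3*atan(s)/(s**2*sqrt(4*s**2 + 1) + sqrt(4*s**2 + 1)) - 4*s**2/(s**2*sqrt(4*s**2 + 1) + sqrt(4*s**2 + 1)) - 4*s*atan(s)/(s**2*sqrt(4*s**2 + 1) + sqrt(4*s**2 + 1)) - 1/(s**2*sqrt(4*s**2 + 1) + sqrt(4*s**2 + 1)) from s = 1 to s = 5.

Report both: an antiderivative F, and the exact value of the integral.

Antiderivative: F(s) = -sqrt(4*s**2 + 1)*atan(s); value = -sqrt(101)*atan(5) + sqrt(5)*pi/4

f has the shape u'v + uv' for u = -sqrt(4*s**2 + 1) and v = atan(s) — it is the derivative of the product u*v.
F(s) = -sqrt(4*s**2 + 1)*atan(s) is an antiderivative of f.
Check: d/ds[-sqrt(4*s**2 + 1)*atan(s)] = (-4*s**3*atan(s) - 4*s**2 - 4*s*atan(s) - 1)/(s**2*sqrt(4*s**2 + 1) + sqrt(4*s**2 + 1)), which equals f(s).
F(5) = -sqrt(101)*atan(5); F(1) = -sqrt(5)*pi/4.
Integral = F(5) - F(1) = -sqrt(101)*atan(5) + sqrt(5)*pi/4.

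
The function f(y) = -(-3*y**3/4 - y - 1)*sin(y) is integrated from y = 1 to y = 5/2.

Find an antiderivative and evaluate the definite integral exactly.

Differentiate the proposed F(y) back; it has to land on f(y) exactly.
F(y) = -(3*y**3*cos(y) - 9*y**2*sin(y) - 14*y*cos(y) + 14*sin(y) + 4*cos(y))/4 is an antiderivative of f.
Check: d/dy[-(3*y**3*cos(y) - 9*y**2*sin(y) - 14*y*cos(y) + 14*sin(y) + 4*cos(y))/4] = 3*y**3*sin(y)/4 + y*sin(y) + sin(y), which equals f(y).
F(5/2) = -127*cos(5/2)/32 + 169*sin(5/2)/16; F(1) = -5*sin(1)/4 + 7*cos(1)/4.
Integral = F(5/2) - F(1) = -7*cos(1)/4 + 5*sin(1)/4 - 127*cos(5/2)/32 + 169*sin(5/2)/16.

Antiderivative: F(y) = -(3*y**3*cos(y) - 9*y**2*sin(y) - 14*y*cos(y) + 14*sin(y) + 4*cos(y))/4; value = -7*cos(1)/4 + 5*sin(1)/4 - 127*cos(5/2)/32 + 169*sin(5/2)/16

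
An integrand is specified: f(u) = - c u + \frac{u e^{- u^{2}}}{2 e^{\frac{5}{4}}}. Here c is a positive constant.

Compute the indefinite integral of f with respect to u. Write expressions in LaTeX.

F(u) = \frac{\left(- 2 c u^{2} e^{\frac{5}{4}} e^{u^{2}} - 1\right) e^{- u^{2}}}{4 e^{\frac{5}{4}}} + C

Integrate term by term and add the pieces.
Check: d/du[\frac{\left(- 2 c u^{2} e^{\frac{5}{4}} e^{u^{2}} - 1\right) e^{- u^{2}}}{4 e^{\frac{5}{4}}}] = \frac{\left(- 2 c u e^{\frac{5}{4}} e^{u^{2}} + u\right) e^{- u^{2}}}{2 e^{\frac{5}{4}}}, which equals f(u).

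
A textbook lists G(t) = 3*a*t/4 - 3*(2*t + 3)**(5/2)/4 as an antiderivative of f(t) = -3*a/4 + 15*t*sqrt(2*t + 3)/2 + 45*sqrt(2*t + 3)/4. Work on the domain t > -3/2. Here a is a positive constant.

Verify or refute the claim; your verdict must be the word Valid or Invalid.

d/dt[G] = 3*a/4 - 15*t*sqrt(2*t + 3)/2 - 45*sqrt(2*t + 3)/4
d/dt[G] - f(t) = 3*a/2 - 15*t*sqrt(2*t + 3) - 45*sqrt(2*t + 3)/2 != 0.

Invalid: d/dt[G] - f = 3*a/2 - 15*t*sqrt(2*t + 3) - 45*sqrt(2*t + 3)/2, which is not 0.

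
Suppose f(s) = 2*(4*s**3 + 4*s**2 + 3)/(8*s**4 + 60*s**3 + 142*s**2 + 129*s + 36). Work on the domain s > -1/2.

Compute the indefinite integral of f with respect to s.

F(s) = (25*(2*s + 3)*log(s + 1/2) - 141*(2*s + 3)*log(s + 3/2) + 216*(2*s + 3)*log(s + 4) - 30)/(100*(2*s + 3)) + C

Factor the denominator ((s + 4)*(2*s + 1)*(2*s + 3)**2) and decompose: f = -141/(50*(2*s + 3)) + 3/(5*(2*s + 3)**2) + 1/(2*(2*s + 1)) + 54/(25*(s + 4)); each piece integrates to a log, atan, or power term.
Check: d/ds[(25*(2*s + 3)*log(s + 1/2) - 141*(2*s + 3)*log(s + 3/2) + 216*(2*s + 3)*log(s + 4) - 30)/(100*(2*s + 3))] = (8*s**3 + 8*s**2 + 6)/(8*s**4 + 60*s**3 + 142*s**2 + 129*s + 36), which equals f(s).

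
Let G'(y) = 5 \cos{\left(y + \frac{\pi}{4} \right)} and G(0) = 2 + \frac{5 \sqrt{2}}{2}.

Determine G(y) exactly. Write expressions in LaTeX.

G(y) = 5 \sin{\left(y + \frac{\pi}{4} \right)} + 2

For G(y) to be correct, d/dy[G] must agree with the stated G'(y) identically.
A general antiderivative is 5 \sin{\left(y + \frac{\pi}{4} \right)} + C.
The condition gives C = 2 + \frac{5 \sqrt{2}}{2} - (\frac{5 \sqrt{2}}{2}) = 2.
So G(y) = 5 \sin{\left(y + \frac{\pi}{4} \right)} + 2.
Check: d/dy[5 \sin{\left(y + \frac{\pi}{4} \right)} + 2] = 5 \cos{\left(y + \frac{\pi}{4} \right)} = G'(y).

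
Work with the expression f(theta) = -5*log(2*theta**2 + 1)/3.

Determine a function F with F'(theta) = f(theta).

For F(theta) to be correct the identity F'(theta) - f(theta) = 0 must hold.
Check: d/dtheta[-5*theta*log(2*theta**2 + 1)/3 + 10*theta/3 - 5*sqrt(2)*atan(sqrt(2)*theta)/3] = -5*log(2*theta**2 + 1)/3 = f(theta).

An antiderivative is F(theta) = -5*theta*log(2*theta**2 + 1)/3 + 10*theta/3 - 5*sqrt(2)*atan(sqrt(2)*theta)/3.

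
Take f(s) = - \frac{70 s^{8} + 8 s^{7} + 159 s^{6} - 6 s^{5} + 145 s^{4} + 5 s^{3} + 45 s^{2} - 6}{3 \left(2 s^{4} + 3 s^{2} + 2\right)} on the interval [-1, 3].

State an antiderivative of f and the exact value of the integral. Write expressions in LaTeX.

Antiderivative: F(s) = - \frac{7 s^{5}}{3} - \frac{s^{4}}{3} - 3 s^{3} + \frac{3 s^{2}}{2} + s - \log{\left(\frac{2 s^{4}}{3} + s^{2} + \frac{2}{3} \right)}; value = -664 - \log{\left(\frac{191}{3} \right)} + \log{\left(\frac{7}{3} \right)}

An antiderivative F(s) passes only if d/ds[F] lands on f(s) exactly.
F(s) = - \frac{7 s^{5}}{3} - \frac{s^{4}}{3} - 3 s^{3} + \frac{3 s^{2}}{2} + s - \log{\left(\frac{2 s^{4}}{3} + s^{2} + \frac{2}{3} \right)} is an antiderivative of f.
Check: d/ds[- \frac{7 s^{5}}{3} - \frac{s^{4}}{3} - 3 s^{3} + \frac{3 s^{2}}{2} + s - \log{\left(\frac{2 s^{4}}{3} + s^{2} + \frac{2}{3} \right)}] = \frac{- 70 s^{8} - 8 s^{7} - 159 s^{6} + 6 s^{5} - 145 s^{4} - 5 s^{3} - 45 s^{2} + 6}{6 s^{4} + 9 s^{2} + 6}, which equals f(s).
F(3) = - \frac{1317}{2} - \log{\left(\frac{191}{3} \right)}; F(-1) = \frac{11}{2} - \log{\left(\frac{7}{3} \right)}.
Integral = F(3) - F(-1) = -664 - \log{\left(\frac{191}{3} \right)} + \log{\left(\frac{7}{3} \right)}.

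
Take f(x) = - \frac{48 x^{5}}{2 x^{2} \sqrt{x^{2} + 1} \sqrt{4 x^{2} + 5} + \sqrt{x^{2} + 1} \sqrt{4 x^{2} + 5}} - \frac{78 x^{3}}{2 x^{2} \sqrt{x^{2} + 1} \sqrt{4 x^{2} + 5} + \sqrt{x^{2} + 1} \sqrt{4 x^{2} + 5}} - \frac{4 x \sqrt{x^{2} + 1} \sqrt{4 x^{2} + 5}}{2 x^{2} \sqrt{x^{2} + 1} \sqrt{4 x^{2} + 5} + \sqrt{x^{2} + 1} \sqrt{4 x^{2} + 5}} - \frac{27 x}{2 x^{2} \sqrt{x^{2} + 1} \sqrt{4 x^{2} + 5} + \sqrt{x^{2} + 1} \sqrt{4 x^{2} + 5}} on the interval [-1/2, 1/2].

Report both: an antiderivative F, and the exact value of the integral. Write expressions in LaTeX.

Antiderivative: F(x) = - 3 \sqrt{x^{2} + 1} \sqrt{4 x^{2} + 5} - \log{\left(2 x^{2} + 1 \right)}; value = 0

The integrand splits into summands that can be handled one at a time.
F(x) = - 3 \sqrt{x^{2} + 1} \sqrt{4 x^{2} + 5} - \log{\left(2 x^{2} + 1 \right)} is an antiderivative of f.
Check: d/dx[- 3 \sqrt{x^{2} + 1} \sqrt{4 x^{2} + 5} - \log{\left(2 x^{2} + 1 \right)}] = \frac{- 48 x^{5} - 78 x^{3} - 4 x \sqrt{x^{2} + 1} \sqrt{4 x^{2} + 5} - 27 x}{2 x^{2} \sqrt{x^{2} + 1} \sqrt{4 x^{2} + 5} + \sqrt{x^{2} + 1} \sqrt{4 x^{2} + 5}}, which equals f(x).
F(1/2) = - \frac{3 \sqrt{30}}{2} - \log{\left(\frac{3}{2} \right)}; F(-1/2) = - \frac{3 \sqrt{30}}{2} - \log{\left(\frac{3}{2} \right)}.
Integral = F(1/2) - F(-1/2) = 0.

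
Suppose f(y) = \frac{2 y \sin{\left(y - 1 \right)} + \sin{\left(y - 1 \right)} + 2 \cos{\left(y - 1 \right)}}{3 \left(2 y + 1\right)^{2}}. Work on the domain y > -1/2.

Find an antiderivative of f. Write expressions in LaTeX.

An antiderivative is F(y) = - \frac{\cos{\left(y - 1 \right)}}{3 \left(2 y + 1\right)}.

f has the shape u'v + uv' for u = - \frac{1}{3 \left(2 y + 1\right)} and v = \cos{\left(y - 1 \right)} — it is the derivative of the product u*v.
Check: d/dy[- \frac{\cos{\left(y - 1 \right)}}{3 \left(2 y + 1\right)}] = \frac{2 y \sin{\left(y - 1 \right)} + \sin{\left(y - 1 \right)} + 2 \cos{\left(y - 1 \right)}}{12 y^{2} + 12 y + 3}, which equals f(y).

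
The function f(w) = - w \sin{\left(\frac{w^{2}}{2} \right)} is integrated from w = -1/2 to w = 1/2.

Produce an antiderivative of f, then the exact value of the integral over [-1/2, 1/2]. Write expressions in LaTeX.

Antiderivative: F(w) = \cos{\left(\frac{w^{2}}{2} \right)}; value = 0

f matches the chain-rule pattern g'(h)*h' with inner function h(w) = \frac{w^{2}}{2}; substituting u = h(w) collapses the integral.
F(w) = \cos{\left(\frac{w^{2}}{2} \right)} is an antiderivative of f.
Check: d/dw[\cos{\left(\frac{w^{2}}{2} \right)}] = - w \sin{\left(\frac{w^{2}}{2} \right)} = f(w).
F(1/2) = \cos{\left(\frac{1}{8} \right)}; F(-1/2) = \cos{\left(\frac{1}{8} \right)}.
Integral = F(1/2) - F(-1/2) = 0.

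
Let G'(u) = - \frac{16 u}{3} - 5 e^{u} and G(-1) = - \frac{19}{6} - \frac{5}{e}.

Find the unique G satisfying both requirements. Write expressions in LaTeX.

Integrate term by term and add the pieces.
A general antiderivative is - \frac{8 u^{2}}{3} - 5 e^{u} - \frac{3}{2} + C.
The condition gives C = - \frac{19}{6} - \frac{5}{e} - (- \frac{25}{6} - \frac{5}{e}) = 1.
So G(u) = - \frac{8 u^{2}}{3} - 5 e^{u} - \frac{1}{2}.
Check: d/du[- \frac{8 u^{2}}{3} - 5 e^{u} - \frac{1}{2}] = - \frac{16 u}{3} - 5 e^{u} = G'(u).

G(u) = - \frac{8 u^{2}}{3} - 5 e^{u} - \frac{1}{2}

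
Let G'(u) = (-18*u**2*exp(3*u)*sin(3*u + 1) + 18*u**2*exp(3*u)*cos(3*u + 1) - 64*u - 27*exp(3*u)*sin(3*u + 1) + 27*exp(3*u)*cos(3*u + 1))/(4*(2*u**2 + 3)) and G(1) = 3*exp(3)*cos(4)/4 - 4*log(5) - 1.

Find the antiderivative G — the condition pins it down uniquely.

G(u) = 3*exp(3*u)*cos(3*u + 1)/4 - 4*log(2*u**2 + 3) - 1

Check a candidate G(u) by differentiating: d/du[G] must match the given G'(u).
A general antiderivative is 3*exp(3*u)*cos(3*u + 1)/4 - 4*log(2*u**2 + 3) + C.
The condition gives C = 3*exp(3)*cos(4)/4 - 4*log(5) - 1 - (3*exp(3)*cos(4)/4 - 4*log(5)) = -1.
So G(u) = 3*exp(3*u)*cos(3*u + 1)/4 - 4*log(2*u**2 + 3) - 1.
Check: d/du[3*exp(3*u)*cos(3*u + 1)/4 - 4*log(2*u**2 + 3) - 1] = (-18*u**2*exp(3*u)*sin(3*u + 1) + 18*u**2*exp(3*u)*cos(3*u + 1) - 64*u - 27*exp(3*u)*sin(3*u + 1) + 27*exp(3*u)*cos(3*u + 1))/(8*u**2 + 12), which equals G'(u).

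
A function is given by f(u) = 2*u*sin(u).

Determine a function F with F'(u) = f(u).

For F(u) to be correct the identity F'(u) - f(u) = 0 must hold.
Check: d/du[-2*(u*cos(u) - sin(u))] = 2*u*sin(u) = f(u).

An antiderivative is F(u) = -2*(u*cos(u) - sin(u)).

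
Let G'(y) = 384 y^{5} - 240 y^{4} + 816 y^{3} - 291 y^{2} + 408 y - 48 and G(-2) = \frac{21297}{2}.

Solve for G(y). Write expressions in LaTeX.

G(y) = \frac{128 y^{6} - 96 y^{5} + 408 y^{4} - 194 y^{3} + 408 y^{2} - 96 y + 129}{2}

G'(y) matches the chain-rule pattern g'(h)*h' with inner function h(y) = - 4 y^{2} + y - 4; substituting u = h(y) collapses the integral.
A general antiderivative is - \left(- 4 y^{2} + y - 4\right)^{3} + C.
The condition gives C = \frac{21297}{2} - (10648) = \frac{1}{2}.
So G(y) = \frac{128 y^{6} - 96 y^{5} + 408 y^{4} - 194 y^{3} + 408 y^{2} - 96 y + 129}{2}.
Check: d/dy[\frac{128 y^{6} - 96 y^{5} + 408 y^{4} - 194 y^{3} + 408 y^{2} - 96 y + 129}{2}] = 384 y^{5} - 240 y^{4} + 816 y^{3} - 291 y^{2} + 408 y - 48 = G'(y).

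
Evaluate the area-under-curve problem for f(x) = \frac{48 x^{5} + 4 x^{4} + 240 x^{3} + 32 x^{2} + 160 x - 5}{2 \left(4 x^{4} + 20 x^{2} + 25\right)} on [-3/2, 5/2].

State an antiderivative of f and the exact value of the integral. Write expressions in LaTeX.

Recognize the product-rule pattern: f = u'v + uv' with u = - \frac{2}{2 x^{2} + 5}, v = - 3 x^{4} - \frac{x^{3}}{2} - 4 x^{2} + \frac{x}{4}, so integration by parts undoes it.
F(x) = - \frac{2 \left(- 3 x^{4} - \frac{x^{3}}{2} - 4 x^{2} + \frac{x}{4}\right)}{2 x^{2} + 5} is an antiderivative of f.
Check: d/dx[- \frac{2 \left(- 3 x^{4} - \frac{x^{3}}{2} - 4 x^{2} + \frac{x}{4}\right)}{2 x^{2} + 5}] = \frac{48 x^{5} + 4 x^{4} + 240 x^{3} + 32 x^{2} + 160 x - 5}{8 x^{4} + 40 x^{2} + 50}, which equals f(x).
F(5/2) = \frac{239}{14}; F(-3/2) = \frac{183}{38}.
Integral = F(5/2) - F(-3/2) = \frac{1630}{133}.

Antiderivative: F(x) = - \frac{2 \left(- 3 x^{4} - \frac{x^{3}}{2} - 4 x^{2} + \frac{x}{4}\right)}{2 x^{2} + 5}; value = \frac{1630}{133}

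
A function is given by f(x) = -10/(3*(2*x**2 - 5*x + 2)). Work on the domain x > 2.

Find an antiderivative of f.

The denominator factors as 3*(x - 2)*(2*x - 1); partial fractions split f into directly integrable pieces: 20/(9*(2*x - 1)) - 10/(9*(x - 2)).
Check: d/dx[10*(-log(x - 2) + log(x - 1/2))/9] = -10/(6*x**2 - 15*x + 6), which equals f(x).

An antiderivative is F(x) = 10*(-log(x - 2) + log(x - 1/2))/9.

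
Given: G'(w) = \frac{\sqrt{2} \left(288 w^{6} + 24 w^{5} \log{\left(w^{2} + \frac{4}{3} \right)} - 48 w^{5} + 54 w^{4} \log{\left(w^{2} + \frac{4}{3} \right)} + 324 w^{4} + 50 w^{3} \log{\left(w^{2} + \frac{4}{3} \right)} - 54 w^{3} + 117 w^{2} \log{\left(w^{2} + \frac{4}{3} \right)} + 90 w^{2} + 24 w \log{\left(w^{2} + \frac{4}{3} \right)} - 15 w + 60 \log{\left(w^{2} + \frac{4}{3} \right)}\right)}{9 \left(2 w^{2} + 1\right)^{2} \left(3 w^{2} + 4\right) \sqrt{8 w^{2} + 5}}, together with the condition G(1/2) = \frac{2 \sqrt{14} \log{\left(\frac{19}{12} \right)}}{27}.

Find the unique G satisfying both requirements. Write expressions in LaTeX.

G(w) = \frac{6 w \sqrt{8 w^{2} + 5} \log{\left(w^{2} + \frac{4}{3} \right)} - \sqrt{8 w^{2} + 5} \log{\left(w^{2} + \frac{4}{3} \right)}}{18 \sqrt{2} w^{2} + 9 \sqrt{2}}

A first test for any G(w): its w-derivative must equal the given G'(w).
A general antiderivative is \frac{\left(2 w - \frac{1}{3}\right) \sqrt{4 w^{2} + \frac{5}{2}} \log{\left(w^{2} + \frac{4}{3} \right)}}{3 \left(2 w^{2} + 1\right)} + C.
The condition gives C = \frac{2 \sqrt{14} \log{\left(\frac{19}{12} \right)}}{27} - (\frac{2 \sqrt{14} \log{\left(\frac{19}{12} \right)}}{27}) = 0.
So G(w) = \frac{6 w \sqrt{8 w^{2} + 5} \log{\left(w^{2} + \frac{4}{3} \right)} - \sqrt{8 w^{2} + 5} \log{\left(w^{2} + \frac{4}{3} \right)}}{18 \sqrt{2} w^{2} + 9 \sqrt{2}}.
Check: d/dw[\frac{6 w \sqrt{8 w^{2} + 5} \log{\left(w^{2} + \frac{4}{3} \right)} - \sqrt{8 w^{2} + 5} \log{\left(w^{2} + \frac{4}{3} \right)}}{18 \sqrt{2} w^{2} + 9 \sqrt{2}}] = \frac{288 \sqrt{2} w^{6} + 24 \sqrt{2} w^{5} \log{\left(w^{2} + \frac{4}{3} \right)} - 48 \sqrt{2} w^{5} + 54 \sqrt{2} w^{4} \log{\left(w^{2} + \frac{4}{3} \right)} + 324 \sqrt{2} w^{4} + 50 \sqrt{2} w^{3} \log{\left(w^{2} + \frac{4}{3} \right)} - 54 \sqrt{2} w^{3} + 117 \sqrt{2} w^{2} \log{\left(w^{2} + \frac{4}{3} \right)} + 90 \sqrt{2} w^{2} + 24 \sqrt{2} w \log{\left(w^{2} + \frac{4}{3} \right)} - 15 \sqrt{2} w + 60 \sqrt{2} \log{\left(w^{2} + \frac{4}{3} \right)}}{108 w^{6} \sqrt{8 w^{2} + 5} + 252 w^{4} \sqrt{8 w^{2} + 5} + 171 w^{2} \sqrt{8 w^{2} + 5} + 36 \sqrt{8 w^{2} + 5}}, which equals G'(w).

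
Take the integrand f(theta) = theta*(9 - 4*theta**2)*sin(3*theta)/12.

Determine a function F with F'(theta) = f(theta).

An antiderivative is F(theta) = (36*theta**3*cos(3*theta) - 36*theta**2*sin(3*theta) - 105*theta*cos(3*theta) + 35*sin(3*theta))/324.

A first test for any F(theta): its theta-derivative must equal f(theta) identically.
Check: d/dtheta[(36*theta**3*cos(3*theta) - 36*theta**2*sin(3*theta) - 105*theta*cos(3*theta) + 35*sin(3*theta))/324] = -theta**3*sin(3*theta)/3 + 3*theta*sin(3*theta)/4, which equals f(theta).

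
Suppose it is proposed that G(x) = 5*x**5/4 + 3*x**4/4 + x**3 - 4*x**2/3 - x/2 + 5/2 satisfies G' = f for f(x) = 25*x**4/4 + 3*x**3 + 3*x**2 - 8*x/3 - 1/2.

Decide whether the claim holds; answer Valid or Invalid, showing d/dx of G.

d/dx[G] = 25*x**4/4 + 3*x**3 + 3*x**2 - 8*x/3 - 1/2
This equals f(x) exactly, so the claim holds.

Valid. The derivative of G reproduces f.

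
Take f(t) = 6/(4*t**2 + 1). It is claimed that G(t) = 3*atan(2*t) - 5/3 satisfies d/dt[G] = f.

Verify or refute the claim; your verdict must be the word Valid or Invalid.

d/dt[G] = 6/(4*t**2 + 1)
This equals f(t) exactly, so the claim holds.

Valid. The derivative of G reproduces f.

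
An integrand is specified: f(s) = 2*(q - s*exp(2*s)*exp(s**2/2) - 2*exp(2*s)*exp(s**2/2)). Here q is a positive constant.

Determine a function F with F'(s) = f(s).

An antiderivative is F(s) = 2*(q*s - exp(2*s)*exp(s**2/2)).

Check any antiderivative F(s) by computing F'(s) and comparing it with f(s).
Check: d/ds[2*(q*s - exp(2*s)*exp(s**2/2))] = 2*q - 2*s*exp(2*s)*exp(s**2/2) - 4*exp(2*s)*exp(s**2/2), which equals f(s).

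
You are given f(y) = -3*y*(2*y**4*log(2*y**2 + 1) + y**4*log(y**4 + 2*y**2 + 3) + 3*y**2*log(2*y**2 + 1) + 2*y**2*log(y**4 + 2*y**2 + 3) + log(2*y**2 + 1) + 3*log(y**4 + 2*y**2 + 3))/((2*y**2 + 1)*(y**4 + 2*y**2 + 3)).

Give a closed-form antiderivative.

f has the shape u'v + uv' for u = -3*log(2*y**2 + 1)/4 and v = log(y**4 + 2*y**2 + 3) — it is the derivative of the product u*v.
Check: d/dy[-3*log(2*y**2 + 1)*log(y**4 + 2*y**2 + 3)/4] = (-6*y**5*log(2*y**2 + 1) - 3*y**5*log(y**4 + 2*y**2 + 3) - 9*y**3*log(2*y**2 + 1) - 6*y**3*log(y**4 + 2*y**2 + 3) - 3*y*log(2*y**2 + 1) - 9*y*log(y**4 + 2*y**2 + 3))/(2*y**6 + 5*y**4 + 8*y**2 + 3), which equals f(y).

An antiderivative is F(y) = -3*log(2*y**2 + 1)*log(y**4 + 2*y**2 + 3)/4.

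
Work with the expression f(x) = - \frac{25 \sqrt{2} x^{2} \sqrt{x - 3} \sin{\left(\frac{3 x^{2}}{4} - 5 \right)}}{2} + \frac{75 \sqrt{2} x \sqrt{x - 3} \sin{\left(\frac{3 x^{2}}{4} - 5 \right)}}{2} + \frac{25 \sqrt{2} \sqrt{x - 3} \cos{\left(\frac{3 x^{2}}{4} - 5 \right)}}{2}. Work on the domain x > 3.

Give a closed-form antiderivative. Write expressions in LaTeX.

An antiderivative is F(x) = \frac{25 \left(2 x - 6\right)^{\frac{3}{2}} \cos{\left(\frac{3 x^{2}}{4} - 5 \right)}}{6}.

Recognize the product-rule pattern: f = u'v + uv' with u = \frac{25 \left(2 x - 6\right)^{\frac{3}{2}}}{6}, v = \cos{\left(\frac{3 x^{2}}{4} - 5 \right)}, so integration by parts undoes it.
Check: d/dx[\frac{25 \left(2 x - 6\right)^{\frac{3}{2}} \cos{\left(\frac{3 x^{2}}{4} - 5 \right)}}{6}] = - \frac{25 \sqrt{2} x^{2} \sqrt{x - 3} \sin{\left(\frac{3 x^{2}}{4} - 5 \right)}}{2} + \frac{75 \sqrt{2} x \sqrt{x - 3} \sin{\left(\frac{3 x^{2}}{4} - 5 \right)}}{2} + \frac{25 \sqrt{2} \sqrt{x - 3} \cos{\left(\frac{3 x^{2}}{4} - 5 \right)}}{2} = f(x).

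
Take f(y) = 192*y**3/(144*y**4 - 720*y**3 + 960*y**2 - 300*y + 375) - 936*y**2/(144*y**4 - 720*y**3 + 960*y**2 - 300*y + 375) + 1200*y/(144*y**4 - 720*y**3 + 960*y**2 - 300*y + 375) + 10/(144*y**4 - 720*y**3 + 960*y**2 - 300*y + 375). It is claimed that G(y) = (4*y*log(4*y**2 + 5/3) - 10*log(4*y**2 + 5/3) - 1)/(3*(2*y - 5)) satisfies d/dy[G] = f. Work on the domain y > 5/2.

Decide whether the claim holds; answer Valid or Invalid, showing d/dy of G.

Valid - differentiating G returns exactly f.

d/dy[G] = (192*y**3 - 936*y**2 + 1200*y + 10)/(144*y**4 - 720*y**3 + 960*y**2 - 300*y + 375)
This equals f(y) exactly, so the claim holds.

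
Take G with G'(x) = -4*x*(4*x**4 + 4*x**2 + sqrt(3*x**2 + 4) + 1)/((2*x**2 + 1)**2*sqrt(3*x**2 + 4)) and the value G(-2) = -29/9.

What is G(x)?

Since d/dx undoes antidifferentiation here, G(x) must give back the stated G'(x).
A general antiderivative is -4*sqrt(3*x**2 + 4)/3 + 1/(2*x**2 + 1) + C.
The condition gives C = -29/9 - (-47/9) = 2.
So G(x) = -4*sqrt(3*x**2 + 4)/3 + 2 + 1/(2*x**2 + 1).
Check: d/dx[-4*sqrt(3*x**2 + 4)/3 + 2 + 1/(2*x**2 + 1)] = (-16*x**5 - 16*x**3 - 4*x*sqrt(3*x**2 + 4) - 4*x)/(4*x**4*sqrt(3*x**2 + 4) + 4*x**2*sqrt(3*x**2 + 4) + sqrt(3*x**2 + 4)), which equals G'(x).

G(x) = -4*sqrt(3*x**2 + 4)/3 + 2 + 1/(2*x**2 + 1)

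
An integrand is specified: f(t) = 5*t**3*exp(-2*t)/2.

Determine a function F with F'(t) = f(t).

f has the shape u'v + uv' for u = -5*t**3/4 - 15*t**2/8 - 15*t/8 - 15/16 and v = exp(-2*t) — it is the derivative of the product u*v.
Check: d/dt[-5*t**3*exp(-2*t)/4 - 15*t**2*exp(-2*t)/8 - 15*t*exp(-2*t)/8 - 15*exp(-2*t)/16] = 5*t**3*exp(-2*t)/2 = f(t).

An antiderivative is F(t) = -5*t**3*exp(-2*t)/4 - 15*t**2*exp(-2*t)/8 - 15*t*exp(-2*t)/8 - 15*exp(-2*t)/16.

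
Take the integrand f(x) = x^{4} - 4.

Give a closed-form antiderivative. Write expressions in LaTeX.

Differentiate the proposed F(x) back; it has to land on f(x) exactly.
Check: d/dx[\frac{x \left(x^{4} - 20\right)}{5}] = x^{4} - 4 = f(x).

An antiderivative is F(x) = \frac{x \left(x^{4} - 20\right)}{5}.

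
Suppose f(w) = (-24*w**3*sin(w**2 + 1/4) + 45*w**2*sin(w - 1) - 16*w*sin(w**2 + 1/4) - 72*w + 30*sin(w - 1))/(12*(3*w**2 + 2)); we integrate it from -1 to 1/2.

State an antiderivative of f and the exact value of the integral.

For F(w) to be correct the identity F'(w) - f(w) = 0 must hold.
F(w) = -(12*log(2*w**2 + 4/3) + 15*cos(w - 1) - 4*cos(w**2 + 1/4))/12 is an antiderivative of f.
Check: d/dw[-(12*log(2*w**2 + 4/3) + 15*cos(w - 1) - 4*cos(w**2 + 1/4))/12] = (-24*w**3*sin(w**2 + 1/4) + 45*w**2*sin(w - 1) - 16*w*sin(w**2 + 1/4) - 72*w + 30*sin(w - 1))/(36*w**2 + 24), which equals f(w).
F(1/2) = -11*cos(1/2)/12 - log(11/6); F(-1) = -log(10/3) + cos(5/4)/3 - 5*cos(2)/4.
Integral = F(1/2) - F(-1) = -11*cos(1/2)/12 - log(11/6) + 5*cos(2)/4 - cos(5/4)/3 + log(10/3).

Antiderivative: F(w) = -(12*log(2*w**2 + 4/3) + 15*cos(w - 1) - 4*cos(w**2 + 1/4))/12; value = -11*cos(1/2)/12 - log(11/6) + 5*cos(2)/4 - cos(5/4)/3 + log(10/3)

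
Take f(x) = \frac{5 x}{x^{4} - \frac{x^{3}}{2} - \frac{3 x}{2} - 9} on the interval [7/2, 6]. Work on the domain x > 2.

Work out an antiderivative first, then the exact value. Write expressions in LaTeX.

Factor the denominator (\left(x - 2\right) \left(2 x + 3\right) \left(x^{2} + 3\right)) and decompose: f = - \frac{10 \left(4 x + 1\right)}{49 \left(x^{2} + 3\right)} + \frac{40}{49 \left(2 x + 3\right)} + \frac{20}{49 \left(x - 2\right)}; each piece integrates to a log, atan, or power term.
F(x) = - \frac{10 \left(6 \log{\left(x^{2} + 3 \right)} - 6 \log{\left(2 x^{2} - x - 6 \right)} + \sqrt{3} \operatorname{atan}{\left(\frac{\sqrt{3} x}{3} \right)}\right)}{147} is an antiderivative of f.
Check: d/dx[- \frac{10 \left(6 \log{\left(x^{2} + 3 \right)} - 6 \log{\left(2 x^{2} - x - 6 \right)} + \sqrt{3} \operatorname{atan}{\left(\frac{\sqrt{3} x}{3} \right)}\right)}{147}] = \frac{10 x}{2 x^{4} - x^{3} - 3 x - 18}, which equals f(x).
F(6) = - \frac{20 \log{\left(39 \right)}}{49} - \frac{10 \sqrt{3} \operatorname{atan}{\left(2 \sqrt{3} \right)}}{147} + \frac{20 \log{\left(60 \right)}}{49}; F(7/2) = - \frac{20 \log{\left(\frac{61}{4} \right)}}{49} - \frac{10 \sqrt{3} \operatorname{atan}{\left(\frac{7 \sqrt{3}}{6} \right)}}{147} + \frac{20 \log{\left(15 \right)}}{49}.
Integral = F(6) - F(7/2) = - \frac{20 \log{\left(39 \right)}}{49} - \frac{20 \log{\left(15 \right)}}{49} - \frac{10 \sqrt{3} \operatorname{atan}{\left(2 \sqrt{3} \right)}}{147} + \frac{10 \sqrt{3} \operatorname{atan}{\left(\frac{7 \sqrt{3}}{6} \right)}}{147} + \frac{20 \log{\left(\frac{61}{4} \right)}}{49} + \frac{20 \log{\left(60 \right)}}{49}.

Antiderivative: F(x) = - \frac{10 \left(6 \log{\left(x^{2} + 3 \right)} - 6 \log{\left(2 x^{2} - x - 6 \right)} + \sqrt{3} \operatorname{atan}{\left(\frac{\sqrt{3} x}{3} \right)}\right)}{147}; value = - \frac{20 \log{\left(39 \right)}}{49} - \frac{20 \log{\left(15 \right)}}{49} - \frac{10 \sqrt{3} \operatorname{atan}{\left(2 \sqrt{3} \right)}}{147} + \frac{10 \sqrt{3} \operatorname{atan}{\left(\frac{7 \sqrt{3}}{6} \right)}}{147} + \frac{20 \log{\left(\frac{61}{4} \right)}}{49} + \frac{20 \log{\left(60 \right)}}{49}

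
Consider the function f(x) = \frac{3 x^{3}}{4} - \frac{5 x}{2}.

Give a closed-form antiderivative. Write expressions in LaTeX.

The substitution u = \frac{x^{2}}{2} - \frac{5}{3} works: f is exactly (dF/du)*(du/dx) for that inner function.
Check: d/dx[\frac{\left(3 x^{2} - 10\right)^{2}}{48}] = \frac{3 x^{3}}{4} - \frac{5 x}{2} = f(x).

An antiderivative is F(x) = \frac{\left(3 x^{2} - 10\right)^{2}}{48}.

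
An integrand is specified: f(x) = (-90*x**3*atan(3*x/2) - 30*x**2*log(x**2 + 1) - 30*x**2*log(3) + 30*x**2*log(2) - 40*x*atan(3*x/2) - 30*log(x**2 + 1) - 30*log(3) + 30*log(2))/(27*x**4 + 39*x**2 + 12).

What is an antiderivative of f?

An antiderivative is F(x) = -5*log(3*x**2/2 + 3/2)*atan(3*x/2)/3.

f has the shape u'v + uv' for u = -5*atan(3*x/2)/3 and v = log(3*x**2/2 + 3/2) — it is the derivative of the product u*v.
Check: d/dx[-5*log(3*x**2/2 + 3/2)*atan(3*x/2)/3] = (-90*x**3*atan(3*x/2) - 30*x**2*log(x**2 + 1) - 30*x**2*log(3) + 30*x**2*log(2) - 40*x*atan(3*x/2) - 30*log(x**2 + 1) - 30*log(3) + 30*log(2))/(27*x**4 + 39*x**2 + 12) = f(x).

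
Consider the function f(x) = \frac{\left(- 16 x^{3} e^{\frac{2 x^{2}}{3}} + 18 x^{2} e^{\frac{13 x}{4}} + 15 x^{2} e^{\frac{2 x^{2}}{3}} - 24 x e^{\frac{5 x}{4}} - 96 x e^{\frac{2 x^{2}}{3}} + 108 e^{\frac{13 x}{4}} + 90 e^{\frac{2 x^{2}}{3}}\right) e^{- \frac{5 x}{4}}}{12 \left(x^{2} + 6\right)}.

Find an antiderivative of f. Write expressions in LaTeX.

For F(x) to be correct the identity F'(x) - f(x) = 0 must hold.
Check: d/dx[\frac{3 e^{2 x} - 4 e^{\frac{2 x^{2}}{3} - \frac{5 x}{4}} - 4 \log{\left(\frac{x^{2}}{2} + 3 \right)}}{4}] = \frac{- 16 x^{3} e^{- \frac{5 x}{4}} e^{\frac{2 x^{2}}{3}} + 18 x^{2} e^{2 x} + 15 x^{2} e^{- \frac{5 x}{4}} e^{\frac{2 x^{2}}{3}} - 24 x - 96 x e^{- \frac{5 x}{4}} e^{\frac{2 x^{2}}{3}} + 108 e^{2 x} + 90 e^{- \frac{5 x}{4}} e^{\frac{2 x^{2}}{3}}}{12 x^{2} + 72}, which equals f(x).

An antiderivative is F(x) = \frac{3 e^{2 x} - 4 e^{\frac{2 x^{2}}{3} - \frac{5 x}{4}} - 4 \log{\left(\frac{x^{2}}{2} + 3 \right)}}{4}.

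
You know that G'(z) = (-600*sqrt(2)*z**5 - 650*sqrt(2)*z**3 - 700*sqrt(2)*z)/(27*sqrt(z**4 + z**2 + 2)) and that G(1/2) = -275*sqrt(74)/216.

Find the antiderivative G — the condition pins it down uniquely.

G(z) = -50*sqrt(z**2 + 2/3)*sqrt(2*z**2 + 4/3)*sqrt(z**4 + z**2 + 2)/9

Any candidate G(z) must reproduce the stated G'(z) exactly.
A general antiderivative is -50*sqrt(z**2 + 2/3)*sqrt(2*z**2 + 4/3)*sqrt(z**4 + z**2 + 2)/9 + C.
The condition gives C = -275*sqrt(74)/216 - (-275*sqrt(74)/216) = 0.
So G(z) = -50*sqrt(z**2 + 2/3)*sqrt(2*z**2 + 4/3)*sqrt(z**4 + z**2 + 2)/9.
Check: d/dz[-50*sqrt(z**2 + 2/3)*sqrt(2*z**2 + 4/3)*sqrt(z**4 + z**2 + 2)/9] = (-600*sqrt(2)*z**5 - 650*sqrt(2)*z**3 - 700*sqrt(2)*z)/(27*sqrt(z**4 + z**2 + 2)) = G'(z).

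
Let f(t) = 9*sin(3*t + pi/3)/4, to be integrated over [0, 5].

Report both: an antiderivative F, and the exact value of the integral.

Antiderivative: F(t) = -3*cos(3*t + pi/3)/4; value = 3/8 - 3*cos(pi/3 + 15)/4

Check any antiderivative F(t) by computing F'(t) and comparing it with f(t).
F(t) = -3*cos(3*t + pi/3)/4 is an antiderivative of f.
Check: d/dt[-3*cos(3*t + pi/3)/4] = 9*sin(3*t + pi/3)/4 = f(t).
F(5) = -3*cos(pi/3 + 15)/4; F(0) = -3/8.
Integral = F(5) - F(0) = 3/8 - 3*cos(pi/3 + 15)/4.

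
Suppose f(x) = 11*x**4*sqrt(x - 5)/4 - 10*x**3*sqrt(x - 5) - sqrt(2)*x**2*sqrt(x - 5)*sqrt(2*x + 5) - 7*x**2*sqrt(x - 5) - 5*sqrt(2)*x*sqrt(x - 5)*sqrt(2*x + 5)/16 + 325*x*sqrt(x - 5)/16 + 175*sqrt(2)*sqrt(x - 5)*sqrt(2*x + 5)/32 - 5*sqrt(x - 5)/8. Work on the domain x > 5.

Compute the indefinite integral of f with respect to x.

f has the shape u'v + uv' for u = (x - 5)**(3/2)/2 and v = x**4 - 4*x**2 + x/4 - (x + 5/2)**(5/2) — it is the derivative of the product u*v.
Check: d/dx[(x - 5)**(3/2)*(8*x**4 - 4*sqrt(2)*x**2*sqrt(2*x + 5) - 32*x**2 - 20*sqrt(2)*x*sqrt(2*x + 5) + 2*x - 25*sqrt(2)*sqrt(2*x + 5))/16] = (88*x**4*sqrt(x - 5)*sqrt(2*x + 5) - 320*x**3*sqrt(x - 5)*sqrt(2*x + 5) - 64*sqrt(2)*x**3*sqrt(x - 5) - 224*x**2*sqrt(x - 5)*sqrt(2*x + 5) - 180*sqrt(2)*x**2*sqrt(x - 5) + 650*x*sqrt(x - 5)*sqrt(2*x + 5) + 300*sqrt(2)*x*sqrt(x - 5) - 20*sqrt(x - 5)*sqrt(2*x + 5) + 875*sqrt(2)*sqrt(x - 5))/(32*sqrt(2*x + 5)), which equals f(x).

F(x) = (x - 5)**(3/2)*(8*x**4 - 4*sqrt(2)*x**2*sqrt(2*x + 5) - 32*x**2 - 20*sqrt(2)*x*sqrt(2*x + 5) + 2*x - 25*sqrt(2)*sqrt(2*x + 5))/16 + C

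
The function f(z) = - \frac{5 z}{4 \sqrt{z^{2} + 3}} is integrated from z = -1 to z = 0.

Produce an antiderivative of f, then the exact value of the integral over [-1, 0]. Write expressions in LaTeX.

The substitution u = z^{2} + 3 works: f is exactly (dF/du)*(du/dz) for that inner function.
F(z) = - \frac{5 \sqrt{z^{2} + 3}}{4} is an antiderivative of f.
Check: d/dz[- \frac{5 \sqrt{z^{2} + 3}}{4}] = - \frac{5 z}{4 \sqrt{z^{2} + 3}} = f(z).
F(0) = - \frac{5 \sqrt{3}}{4}; F(-1) = - \frac{5}{2}.
Integral = F(0) - F(-1) = \frac{5}{2} - \frac{5 \sqrt{3}}{4}.

Antiderivative: F(z) = - \frac{5 \sqrt{z^{2} + 3}}{4}; value = \frac{5}{2} - \frac{5 \sqrt{3}}{4}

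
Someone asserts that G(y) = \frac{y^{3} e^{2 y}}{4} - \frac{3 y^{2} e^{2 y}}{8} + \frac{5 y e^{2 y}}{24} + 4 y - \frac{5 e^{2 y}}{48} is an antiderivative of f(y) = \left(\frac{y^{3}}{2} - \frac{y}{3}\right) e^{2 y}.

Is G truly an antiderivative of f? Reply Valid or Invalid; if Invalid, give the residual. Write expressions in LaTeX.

Invalid: d/dy[G] - f = 4, which is not 0.

d/dy[G] = \frac{y^{3} e^{2 y}}{2} - \frac{y e^{2 y}}{3} + 4
d/dy[G] - f(y) = 4 != 0.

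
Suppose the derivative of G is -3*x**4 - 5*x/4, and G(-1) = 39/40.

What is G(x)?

The integrand splits into summands that can be handled one at a time.
A general antiderivative is -3*x**5/5 - 5*x**2/8 + C.
The condition gives C = 39/40 - (-1/40) = 1.
So G(x) = -3*x**5/5 - 5*x**2/8 + 1.
Check: d/dx[-3*x**5/5 - 5*x**2/8 + 1] = -3*x**4 - 5*x/4 = G'(x).

G(x) = -3*x**5/5 - 5*x**2/8 + 1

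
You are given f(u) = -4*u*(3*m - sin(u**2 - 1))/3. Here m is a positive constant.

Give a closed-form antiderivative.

An antiderivative is F(u) = -2*(3*m*u**2 + cos(u**2 - 1))/3.

A candidate is checked by its d/du: the result must match f(u).
Check: d/du[-2*(3*m*u**2 + cos(u**2 - 1))/3] = -4*m*u + 4*u*sin(u**2 - 1)/3, which equals f(u).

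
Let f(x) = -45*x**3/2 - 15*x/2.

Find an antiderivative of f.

An antiderivative is F(x) = -45*x**4/8 - 15*x**2/4.

The substitution u = -3*x**2/2 - 1/2 works: f is exactly (dF/du)*(du/dx) for that inner function.
Check: d/dx[-45*x**4/8 - 15*x**2/4] = -45*x**3/2 - 15*x/2 = f(x).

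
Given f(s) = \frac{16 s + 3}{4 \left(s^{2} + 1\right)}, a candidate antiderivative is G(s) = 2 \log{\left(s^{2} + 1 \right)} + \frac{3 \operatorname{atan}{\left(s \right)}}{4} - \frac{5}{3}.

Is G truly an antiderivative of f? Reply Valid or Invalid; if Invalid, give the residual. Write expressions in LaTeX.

Valid - the claim checks out under differentiation.

d/ds[G] = \frac{16 s + 3}{4 s^{2} + 4}
This equals f(s) exactly, so the claim holds.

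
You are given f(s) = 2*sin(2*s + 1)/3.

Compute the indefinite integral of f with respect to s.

A first test for any F(s): its s-derivative must equal f(s) identically.
Check: d/ds[-cos(2*s + 1)/3] = 2*sin(2*s + 1)/3 = f(s).

F(s) = -cos(2*s + 1)/3 + C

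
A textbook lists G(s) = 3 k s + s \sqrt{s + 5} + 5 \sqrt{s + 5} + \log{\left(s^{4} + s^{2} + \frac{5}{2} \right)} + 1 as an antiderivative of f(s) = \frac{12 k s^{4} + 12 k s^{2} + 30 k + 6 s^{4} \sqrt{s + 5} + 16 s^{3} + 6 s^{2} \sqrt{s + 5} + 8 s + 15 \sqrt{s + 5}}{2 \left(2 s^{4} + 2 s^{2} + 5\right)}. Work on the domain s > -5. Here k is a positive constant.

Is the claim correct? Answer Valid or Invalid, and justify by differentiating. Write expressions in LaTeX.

d/ds[G] = \frac{12 k s^{4} \sqrt{s + 5} + 12 k s^{2} \sqrt{s + 5} + 30 k \sqrt{s + 5} + 6 s^{5} + 30 s^{4} + 16 s^{3} \sqrt{s + 5} + 6 s^{3} + 30 s^{2} + 8 s \sqrt{s + 5} + 15 s + 75}{4 s^{4} \sqrt{s + 5} + 4 s^{2} \sqrt{s + 5} + 10 \sqrt{s + 5}}
This equals f(s) exactly, so the claim holds.

Valid. The derivative of G reproduces f.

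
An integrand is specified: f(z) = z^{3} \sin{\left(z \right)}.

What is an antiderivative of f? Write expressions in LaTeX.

Any candidate F(z) must reproduce f(z) exactly when differentiated.
Check: d/dz[- z^{3} \cos{\left(z \right)} + 3 z^{2} \sin{\left(z \right)} + 6 z \cos{\left(z \right)} - 6 \sin{\left(z \right)}] = z^{3} \sin{\left(z \right)} = f(z).

An antiderivative is F(z) = - z^{3} \cos{\left(z \right)} + 3 z^{2} \sin{\left(z \right)} + 6 z \cos{\left(z \right)} - 6 \sin{\left(z \right)}.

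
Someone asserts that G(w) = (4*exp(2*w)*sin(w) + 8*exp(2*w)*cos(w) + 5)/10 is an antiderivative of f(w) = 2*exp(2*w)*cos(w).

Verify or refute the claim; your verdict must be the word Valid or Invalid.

d/dw[G] = 2*exp(2*w)*cos(w)
This equals f(w) exactly, so the claim holds.

Valid - the claim checks out under differentiation.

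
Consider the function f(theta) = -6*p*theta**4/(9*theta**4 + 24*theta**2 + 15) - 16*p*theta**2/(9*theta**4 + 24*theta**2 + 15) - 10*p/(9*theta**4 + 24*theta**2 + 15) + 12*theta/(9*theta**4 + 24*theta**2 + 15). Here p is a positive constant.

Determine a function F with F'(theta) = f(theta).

Integrate term by term and add the pieces.
Check: d/dtheta[-2*p*theta/3 + log(theta**2 + 1) - log(3*theta**2/2 + 5/2)] = (-6*p*theta**4 - 16*p*theta**2 - 10*p + 12*theta)/(9*theta**4 + 24*theta**2 + 15), which equals f(theta).

An antiderivative is F(theta) = -2*p*theta/3 + log(theta**2 + 1) - log(3*theta**2/2 + 5/2).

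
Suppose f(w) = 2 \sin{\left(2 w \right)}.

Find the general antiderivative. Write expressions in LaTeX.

F(w) = - \cos{\left(2 w \right)} + C

Recover f(w) by differentiating a candidate F(w); any mismatch rules it out.
Check: d/dw[- \cos{\left(2 w \right)}] = 2 \sin{\left(2 w \right)} = f(w).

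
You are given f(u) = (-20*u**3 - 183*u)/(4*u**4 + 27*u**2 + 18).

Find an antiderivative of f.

An antiderivative is F(u) = 3*log(u**2 + 6)/2 - 4*log(2*u**2 + 3/2).

For F(u) to be correct the identity F'(u) - f(u) = 0 must hold.
Check: d/du[3*log(u**2 + 6)/2 - 4*log(2*u**2 + 3/2)] = (-20*u**3 - 183*u)/(4*u**4 + 27*u**2 + 18) = f(u).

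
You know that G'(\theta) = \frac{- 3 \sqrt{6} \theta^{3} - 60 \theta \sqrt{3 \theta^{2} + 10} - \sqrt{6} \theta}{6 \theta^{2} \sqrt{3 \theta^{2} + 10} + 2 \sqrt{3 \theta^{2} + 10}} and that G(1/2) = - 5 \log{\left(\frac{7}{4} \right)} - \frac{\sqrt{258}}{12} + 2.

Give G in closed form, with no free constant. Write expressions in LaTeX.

The proposed G(\theta) is checked by its d/d\theta: the result must match the given G'(\theta).
A general antiderivative is - \sqrt{\frac{\theta^{2}}{2} + \frac{5}{3}} - 5 \log{\left(3 \theta^{2} + 1 \right)} + C.
The condition gives C = - 5 \log{\left(\frac{7}{4} \right)} - \frac{\sqrt{258}}{12} + 2 - (- 5 \log{\left(\frac{7}{4} \right)} - \frac{\sqrt{258}}{12}) = 2.
So G(\theta) = \frac{- \sqrt{6} \sqrt{3 \theta^{2} + 10} - 30 \log{\left(3 \theta^{2} + 1 \right)} + 12}{6}.
Check: d/d\theta[\frac{- \sqrt{6} \sqrt{3 \theta^{2} + 10} - 30 \log{\left(3 \theta^{2} + 1 \right)} + 12}{6}] = \frac{- 3 \sqrt{6} \theta^{3} - 60 \theta \sqrt{3 \theta^{2} + 10} - \sqrt{6} \theta}{6 \theta^{2} \sqrt{3 \theta^{2} + 10} + 2 \sqrt{3 \theta^{2} + 10}} = G'(\theta).

G(\theta) = \frac{- \sqrt{6} \sqrt{3 \theta^{2} + 10} - 30 \log{\left(3 \theta^{2} + 1 \right)} + 12}{6}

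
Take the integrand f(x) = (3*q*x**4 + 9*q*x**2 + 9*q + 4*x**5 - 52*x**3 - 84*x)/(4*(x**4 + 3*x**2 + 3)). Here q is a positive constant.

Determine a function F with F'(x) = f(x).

A first test for any F(x): its x-derivative must equal f(x) identically.
Check: d/dx[(3*q*x + 2*x**2 - 16*log(x**4/3 + x**2 + 1) + 10)/4] = (3*q*x**4 + 9*q*x**2 + 9*q + 4*x**5 - 52*x**3 - 84*x)/(4*x**4 + 12*x**2 + 12), which equals f(x).

An antiderivative is F(x) = (3*q*x + 2*x**2 - 16*log(x**4/3 + x**2 + 1) + 10)/4.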